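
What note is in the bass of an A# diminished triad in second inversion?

In second inversion the fifth is lowest. For A# diminished (A#–C#–E) that is E.

E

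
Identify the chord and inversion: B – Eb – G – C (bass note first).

C minor-major seventh, third inversion

Reducing to letter names: B, Eb, G, C. These stack in thirds as C–Eb–G–B — a C minor-major seventh chord.
The lowest note is B, the seventh of the chord, so this is third inversion (figured bass 4/2).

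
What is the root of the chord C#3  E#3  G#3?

The distinct letter names are C#, E#, G#. Arranged as a stack of thirds they read C#–E#–G#, so C# is the root (a C# major triad).

C#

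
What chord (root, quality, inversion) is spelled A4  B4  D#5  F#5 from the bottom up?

Reducing to letter names: A, B, D#, F#. These stack in thirds as B–D#–F#–A — a B dominant seventh chord.
With the seventh (A) in the bass, the chord is in third inversion (figured bass 4/2).

B dominant seventh, third inversion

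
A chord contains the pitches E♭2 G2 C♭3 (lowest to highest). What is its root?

The distinct letter names are Eb, G, Cb. Arranged as a stack of thirds they read Cb–Eb–G, so Cb is the root (a Cb augmented triad).

Cb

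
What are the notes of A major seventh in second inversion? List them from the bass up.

E, G#, A, C#

The chord tones are A–C#–E–G#. With the fifth (E) lowest for second inversion: E, G#, A, C#.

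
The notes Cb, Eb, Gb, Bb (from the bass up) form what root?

Cb

Cb, Eb, Gb, Bb are the tones of a Cb major seventh chord (Cb–Eb–Gb–Bb), making Cb the root.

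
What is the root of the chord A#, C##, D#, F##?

D#

The distinct letter names are A#, C##, D#, F##. Arranged as a stack of thirds they read D#–F##–A#–C##, so D# is the root (a D# major seventh chord).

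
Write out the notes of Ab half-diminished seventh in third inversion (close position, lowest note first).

Gb, Ab, Cb, Ebb

Ab half-diminished seventh is Ab–Cb–Ebb–Gb. Third inversion puts the seventh (Gb) in the bass, with the remaining tones above: Gb, Ab, Cb, Ebb.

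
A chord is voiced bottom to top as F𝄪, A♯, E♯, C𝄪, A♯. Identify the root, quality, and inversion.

F## minor seventh, root position

Reducing to letter names: F##, A#, E#, C##. These stack in thirds as F##–A#–C##–E# — an F## minor seventh chord.
The lowest note is F##, the root of the chord, so this is root position (figured bass 7).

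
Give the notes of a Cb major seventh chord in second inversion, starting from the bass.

Gb, Bb, Cb, Eb

The chord tones are Cb–Eb–Gb–Bb. With the fifth (Gb) lowest for second inversion: Gb, Bb, Cb, Eb.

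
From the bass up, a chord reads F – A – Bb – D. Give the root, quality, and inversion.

Bb major seventh, second inversion

The pitch classes F, A, Bb, D arrange in thirds as Bb–D–F–A: a Bb major seventh chord.
F is the fifth of Bb major seventh; fifth in the bass means second inversion (figured bass 4/3).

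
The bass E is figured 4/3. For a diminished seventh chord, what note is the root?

The figures 4/3 mean the fifth of the chord is in the bass. If E is the fifth of a diminished seventh chord, the root is A# (chord tones A#–C#–E–G).

A#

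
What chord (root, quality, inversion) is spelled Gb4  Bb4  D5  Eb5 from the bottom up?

Eb minor-major seventh, first inversion

The pitch classes Gb, Bb, D, Eb arrange in thirds as Eb–Gb–Bb–D: an Eb minor-major seventh chord.
The lowest note is Gb, the third of the chord, so this is first inversion (figured bass 6/5).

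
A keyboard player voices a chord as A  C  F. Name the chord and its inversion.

F major, first inversion

The distinct note names are A, C, F. Stacked in thirds they read F–A–C, which is a major triad on F.
With the third (A) in the bass, the chord is in first inversion (figured bass 6).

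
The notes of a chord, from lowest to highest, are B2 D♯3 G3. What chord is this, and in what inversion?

G augmented, first inversion

Reducing to letter names: B, D#, G. These stack in thirds as G–B–D# — a G augmented triad.
B is the third of G augmented; third in the bass means first inversion (figured bass 6).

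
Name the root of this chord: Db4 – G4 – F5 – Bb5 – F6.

G

The distinct letter names are Db, G, F, Bb. Arranged as a stack of thirds they read G–Bb–Db–F, so G is the root (a G half-diminished seventh chord).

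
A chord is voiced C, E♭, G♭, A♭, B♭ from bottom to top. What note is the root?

Ab

Reordering C, Eb, Gb, Ab, Bb into stacked thirds gives Ab–C–Eb–Gb–Bb; the bottom of that stack, Ab, is the root.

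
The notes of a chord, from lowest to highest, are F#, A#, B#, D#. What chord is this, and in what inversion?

B# half-diminished seventh, second inversion

Reducing to letter names: F#, A#, B#, D#. These stack in thirds as B#–D#–F#–A# — a B# half-diminished seventh chord.
F# is the fifth of B# half-diminished seventh; fifth in the bass means second inversion (figured bass 4/3).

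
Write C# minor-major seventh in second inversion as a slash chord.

C#m(maj7)/G#

Second inversion of C# minor-major seventh has the fifth (G#) in the bass. As a slash chord: C#m(maj7)/G#.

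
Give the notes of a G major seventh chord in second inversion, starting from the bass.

D, F#, G, B

Spelling G major seventh: G–B–D–F#. In second inversion the fifth is bass, giving D, F#, G, B from the bottom.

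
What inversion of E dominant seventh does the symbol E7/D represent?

third inversion

E7/D means E dominant seventh with D in the bass. D is the seventh of E dominant seventh (E–G#–B–D), so this is third inversion.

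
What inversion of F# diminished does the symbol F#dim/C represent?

second inversion

F#dim/C means F# diminished with C in the bass. C is the fifth of F# diminished (F#–A–C), so this is second inversion.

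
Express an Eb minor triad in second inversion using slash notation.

Ebm/Bb

Second inversion of Eb minor has the fifth (Bb) in the bass. As a slash chord: Ebm/Bb.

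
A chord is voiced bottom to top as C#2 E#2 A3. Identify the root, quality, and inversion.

Reducing to letter names: C#, E#, A. These stack in thirds as A–C#–E# — an A augmented triad.
With the third (C#) in the bass, the chord is in first inversion (figured bass 6).

A augmented, first inversion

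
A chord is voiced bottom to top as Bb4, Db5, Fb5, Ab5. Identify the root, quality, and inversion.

The distinct note names are Bb, Db, Fb, Ab. Stacked in thirds they read Bb–Db–Fb–Ab, which is a half-diminished seventh chord on Bb.
Bb is the root of Bb half-diminished seventh; root in the bass means root position (figured bass 7).

Bb half-diminished seventh, root position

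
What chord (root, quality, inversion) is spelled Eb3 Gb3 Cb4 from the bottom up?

Cb major, first inversion

The pitch classes Eb, Gb, Cb arrange in thirds as Cb–Eb–Gb: a Cb major triad.
Eb is the third of Cb major; third in the bass means first inversion (figured bass 6).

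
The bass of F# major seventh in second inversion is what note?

In second inversion the fifth is lowest. For F# major seventh (F#–A#–C#–E#) that is C#.

C#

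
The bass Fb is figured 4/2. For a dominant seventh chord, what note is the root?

The figures 4/2 mean the seventh of the chord is in the bass. If Fb is the seventh of a dominant seventh chord, the root is Gb (chord tones Gb–Bb–Db–Fb).

Gb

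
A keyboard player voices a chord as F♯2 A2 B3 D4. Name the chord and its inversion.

B minor seventh, second inversion

The pitch classes F#, A, B, D arrange in thirds as B–D–F#–A: a B minor seventh chord.
The lowest note is F#, the fifth of the chord, so this is second inversion (figured bass 4/3).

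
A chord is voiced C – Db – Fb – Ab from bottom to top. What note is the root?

Db

Reordering C, Db, Fb, Ab into stacked thirds gives Db–Fb–Ab–C; the bottom of that stack, Db, is the root.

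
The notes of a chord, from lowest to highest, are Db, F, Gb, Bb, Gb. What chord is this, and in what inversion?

Gb major seventh, second inversion

The pitch classes Db, F, Gb, Bb arrange in thirds as Gb–Bb–Db–F: a Gb major seventh chord.
Db is the fifth of Gb major seventh; fifth in the bass means second inversion (figured bass 4/3).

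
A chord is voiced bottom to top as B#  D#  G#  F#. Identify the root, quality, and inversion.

The distinct note names are B#, D#, G#, F#. Stacked in thirds they read G#–B#–D#–F#, which is a dominant seventh chord on G#.
The lowest note is B#, the third of the chord, so this is first inversion (figured bass 6/5).

G# dominant seventh, first inversion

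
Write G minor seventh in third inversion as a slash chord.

Third inversion of G minor seventh has the seventh (F) in the bass. As a slash chord: Gm7/F.

Gm7/F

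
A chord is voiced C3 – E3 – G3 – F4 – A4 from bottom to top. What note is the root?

F

The distinct letter names are C, E, G, F, A. Arranged as a stack of thirds they read F–A–C–E–G, so F is the root (an F major ninth chord).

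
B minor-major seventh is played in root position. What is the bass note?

B

In root position the root is lowest. For B minor-major seventh (B–D–F#–A#) that is B.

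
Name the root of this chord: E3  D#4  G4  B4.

E, D#, G, B are the tones of an E minor-major seventh chord (E–G–B–D#), making E the root.

E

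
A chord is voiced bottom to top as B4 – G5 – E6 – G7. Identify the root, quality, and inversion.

E minor, second inversion

The pitch classes B, G, E arrange in thirds as E–G–B: an E minor triad.
With the fifth (B) in the bass, the chord is in second inversion (figured bass 6/4).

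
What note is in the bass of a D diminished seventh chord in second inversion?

The fifth of D diminished seventh (D–F–Ab–Cb) is Ab; that is the bass in second inversion.

Ab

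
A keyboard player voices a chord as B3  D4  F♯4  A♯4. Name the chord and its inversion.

The distinct note names are B, D, F#, A#. Stacked in thirds they read B–D–F#–A#, which is a minor-major seventh chord on B.
The lowest note is B, the root of the chord, so this is root position (figured bass 7).

B minor-major seventh, root position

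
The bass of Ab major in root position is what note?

The root of Ab major (Ab–C–Eb) is Ab; that is the bass in root position.

Ab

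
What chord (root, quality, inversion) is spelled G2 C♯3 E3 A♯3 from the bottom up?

A# diminished seventh, third inversion

The pitch classes G, C#, E, A# arrange in thirds as A#–C#–E–G: an A# diminished seventh chord.
With the seventh (G) in the bass, the chord is in third inversion (figured bass 4/2).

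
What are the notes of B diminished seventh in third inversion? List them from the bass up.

Ab, B, D, F

Spelling B diminished seventh: B–D–F–Ab. In third inversion the seventh is bass, giving Ab, B, D, F from the bottom.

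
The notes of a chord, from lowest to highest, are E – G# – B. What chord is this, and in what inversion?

E major, root position

The pitch classes E, G#, B arrange in thirds as E–G#–B: an E major triad.
With the root (E) in the bass, the chord is in root position (figured bass 5/3).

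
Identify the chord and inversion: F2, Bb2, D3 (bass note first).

Bb major, second inversion

Reducing to letter names: F, Bb, D. These stack in thirds as Bb–D–F — a Bb major triad.
The lowest note is F, the fifth of the chord, so this is second inversion (figured bass 6/4).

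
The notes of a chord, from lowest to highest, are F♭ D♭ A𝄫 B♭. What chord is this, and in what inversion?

Bb diminished seventh, second inversion

The pitch classes Fb, Db, Abb, Bb arrange in thirds as Bb–Db–Fb–Abb: a Bb diminished seventh chord.
With the fifth (Fb) in the bass, the chord is in second inversion (figured bass 4/3).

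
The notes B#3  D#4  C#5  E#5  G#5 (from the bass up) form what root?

B#, D#, C#, E#, G# are the tones of a C# major ninth chord (C#–E#–G#–B#–D#), making C# the root.

C#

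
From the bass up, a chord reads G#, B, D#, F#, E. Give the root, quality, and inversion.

The pitch classes G#, B, D#, F#, E arrange in thirds as E–G#–B–D#–F#: an E major ninth chord.
The lowest note is G#, the third of the chord, so this is first inversion.

E major ninth, first inversion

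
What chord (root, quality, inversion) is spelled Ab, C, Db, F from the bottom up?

Db major seventh, second inversion

Reducing to letter names: Ab, C, Db, F. These stack in thirds as Db–F–Ab–C — a Db major seventh chord.
The lowest note is Ab, the fifth of the chord, so this is second inversion (figured bass 4/3).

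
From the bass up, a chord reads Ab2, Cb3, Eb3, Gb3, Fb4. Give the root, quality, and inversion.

Fb major ninth, first inversion

Reducing to letter names: Ab, Cb, Eb, Gb, Fb. These stack in thirds as Fb–Ab–Cb–Eb–Gb — an Fb major ninth chord.
Ab is the third of Fb major ninth; third in the bass means first inversion.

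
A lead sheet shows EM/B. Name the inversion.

EM/B means E major with B in the bass. B is the fifth of E major (E–G#–B), so this is second inversion.

second inversion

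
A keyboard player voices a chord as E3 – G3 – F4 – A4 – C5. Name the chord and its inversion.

F major ninth, third inversion

The distinct note names are E, G, F, A, C. Stacked in thirds they read F–A–C–E–G, which is a major ninth chord on F.
The lowest note is E, the seventh of the chord, so this is third inversion.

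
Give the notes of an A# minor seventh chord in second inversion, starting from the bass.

E#, G#, A#, C#

Spelling A# minor seventh: A#–C#–E#–G#. In second inversion the fifth is bass, giving E#, G#, A#, C# from the bottom.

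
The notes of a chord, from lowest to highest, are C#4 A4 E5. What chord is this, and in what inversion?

The distinct note names are C#, A, E. Stacked in thirds they read A–C#–E, which is a major triad on A.
With the third (C#) in the bass, the chord is in first inversion (figured bass 6).

A major, first inversion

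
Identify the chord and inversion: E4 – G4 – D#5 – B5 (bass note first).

E minor-major seventh, root position

The distinct note names are E, G, D#, B. Stacked in thirds they read E–G–B–D#, which is a minor-major seventh chord on E.
E is the root of E minor-major seventh; root in the bass means root position (figured bass 7).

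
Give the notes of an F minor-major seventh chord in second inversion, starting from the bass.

C, E, F, Ab

The chord tones are F–Ab–C–E. With the fifth (C) lowest for second inversion: C, E, F, Ab.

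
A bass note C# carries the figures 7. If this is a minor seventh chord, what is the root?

C#

The figures 7 mean the root of the chord is in the bass. If C# is the root of a minor seventh chord, the root is C# (chord tones C#–E–G#–B).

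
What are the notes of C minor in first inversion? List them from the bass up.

Spelling C minor: C–Eb–G. In first inversion the third is bass, giving Eb, G, C from the bottom.

Eb, G, C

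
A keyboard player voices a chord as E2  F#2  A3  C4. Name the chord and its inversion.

F# half-diminished seventh, third inversion

The distinct note names are E, F#, A, C. Stacked in thirds they read F#–A–C–E, which is a half-diminished seventh chord on F#.
With the seventh (E) in the bass, the chord is in third inversion (figured bass 4/2).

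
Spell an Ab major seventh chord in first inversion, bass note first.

C, Eb, G, Ab

Spelling Ab major seventh: Ab–C–Eb–G. In first inversion the third is bass, giving C, Eb, G, Ab from the bottom.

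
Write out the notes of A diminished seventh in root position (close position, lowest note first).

A, C, Eb, Gb

Spelling A diminished seventh: A–C–Eb–Gb. In root position the root is bass, giving A, C, Eb, Gb from the bottom.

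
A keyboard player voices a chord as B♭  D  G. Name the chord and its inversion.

The pitch classes Bb, D, G arrange in thirds as G–Bb–D: a G minor triad.
With the third (Bb) in the bass, the chord is in first inversion (figured bass 6).

G minor, first inversion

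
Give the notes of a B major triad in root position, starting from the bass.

B, D#, F#

B major is B–D#–F#. Root position puts the root (B) in the bass, with the remaining tones above: B, D#, F#.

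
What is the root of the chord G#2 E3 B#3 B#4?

E

G#, E, B# are the tones of an E augmented triad (E–G#–B#), making E the root.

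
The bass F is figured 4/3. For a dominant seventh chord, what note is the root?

Bb

The figures 4/3 mean the fifth of the chord is in the bass. If F is the fifth of a dominant seventh chord, the root is Bb (chord tones Bb–D–F–Ab).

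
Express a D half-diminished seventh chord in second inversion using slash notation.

Second inversion of D half-diminished seventh has the fifth (Ab) in the bass. As a slash chord: Dø7/Ab.

Dø7/Ab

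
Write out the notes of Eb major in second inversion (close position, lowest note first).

The chord tones are Eb–G–Bb. With the fifth (Bb) lowest for second inversion: Bb, Eb, G.

Bb, Eb, G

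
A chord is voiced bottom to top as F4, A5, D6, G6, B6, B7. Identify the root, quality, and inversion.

G dominant ninth, third inversion

Reducing to letter names: F, A, D, G, B. These stack in thirds as G–B–D–F–A — a G dominant ninth chord.
The lowest note is F, the seventh of the chord, so this is third inversion.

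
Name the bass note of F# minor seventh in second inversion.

The fifth of F# minor seventh (F#–A–C#–E) is C#; that is the bass in second inversion.

C#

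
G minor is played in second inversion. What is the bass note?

D

The fifth of G minor (G–Bb–D) is D; that is the bass in second inversion.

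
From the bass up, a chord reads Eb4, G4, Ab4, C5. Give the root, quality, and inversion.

Ab major seventh, second inversion

Reducing to letter names: Eb, G, Ab, C. These stack in thirds as Ab–C–Eb–G — an Ab major seventh chord.
Eb is the fifth of Ab major seventh; fifth in the bass means second inversion (figured bass 4/3).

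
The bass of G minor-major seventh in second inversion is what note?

The fifth of G minor-major seventh (G–Bb–D–F#) is D; that is the bass in second inversion.

D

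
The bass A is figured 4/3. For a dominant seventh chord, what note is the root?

The figures 4/3 mean the fifth of the chord is in the bass. If A is the fifth of a dominant seventh chord, the root is D (chord tones D–F#–A–C).

D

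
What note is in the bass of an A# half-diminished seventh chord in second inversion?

E

A# half-diminished seventh is A#–C#–E–G#. Second inversion places the fifth in the bass: E.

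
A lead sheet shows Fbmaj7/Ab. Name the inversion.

first inversion

Fbmaj7/Ab means Fb major seventh with Ab in the bass. Ab is the third of Fb major seventh (Fb–Ab–Cb–Eb), so this is first inversion.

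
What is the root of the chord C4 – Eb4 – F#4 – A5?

C, Eb, F#, A are the tones of an F# diminished seventh chord (F#–A–C–Eb), making F# the root.

F#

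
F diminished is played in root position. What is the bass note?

F

The root of F diminished (F–Ab–Cb) is F; that is the bass in root position.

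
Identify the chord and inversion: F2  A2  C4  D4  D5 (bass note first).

D minor seventh, first inversion

Reducing to letter names: F, A, C, D. These stack in thirds as D–F–A–C — a D minor seventh chord.
With the third (F) in the bass, the chord is in first inversion (figured bass 6/5).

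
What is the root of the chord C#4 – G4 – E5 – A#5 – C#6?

Reordering C#, G, E, A# into stacked thirds gives A#–C#–E–G; the bottom of that stack, A#, is the root.

A#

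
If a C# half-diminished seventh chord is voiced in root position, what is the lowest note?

C#

The root of C# half-diminished seventh (C#–E–G–B) is C#; that is the bass in root position.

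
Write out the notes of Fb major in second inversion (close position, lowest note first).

Cb, Fb, Ab

Spelling Fb major: Fb–Ab–Cb. In second inversion the fifth is bass, giving Cb, Fb, Ab from the bottom.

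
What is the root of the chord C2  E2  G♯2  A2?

C, E, G#, A are the tones of an A minor-major seventh chord (A–C–E–G#), making A the root.

A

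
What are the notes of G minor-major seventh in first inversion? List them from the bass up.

Bb, D, F#, G

Spelling G minor-major seventh: G–Bb–D–F#. In first inversion the third is bass, giving Bb, D, F#, G from the bottom.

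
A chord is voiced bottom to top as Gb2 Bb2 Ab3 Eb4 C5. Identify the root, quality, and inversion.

Ab dominant ninth, third inversion

The pitch classes Gb, Bb, Ab, Eb, C arrange in thirds as Ab–C–Eb–Gb–Bb: an Ab dominant ninth chord.
Gb is the seventh of Ab dominant ninth; seventh in the bass means third inversion.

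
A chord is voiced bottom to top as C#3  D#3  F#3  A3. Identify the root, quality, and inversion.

D# half-diminished seventh, third inversion

Reducing to letter names: C#, D#, F#, A. These stack in thirds as D#–F#–A–C# — a D# half-diminished seventh chord.
C# is the seventh of D# half-diminished seventh; seventh in the bass means third inversion (figured bass 4/2).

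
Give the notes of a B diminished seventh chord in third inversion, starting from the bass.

Ab, B, D, F

B diminished seventh is B–D–F–Ab. Third inversion puts the seventh (Ab) in the bass, with the remaining tones above: Ab, B, D, F.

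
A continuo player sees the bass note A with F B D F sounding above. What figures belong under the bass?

4/2

The notes A, F, B, D stack in thirds as B–D–F–A — a B half-diminished seventh chord. The bass A is the seventh, so this is third inversion: figured 4/2.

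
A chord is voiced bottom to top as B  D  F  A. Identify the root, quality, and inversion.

B half-diminished seventh, root position

Reducing to letter names: B, D, F, A. These stack in thirds as B–D–F–A — a B half-diminished seventh chord.
The lowest note is B, the root of the chord, so this is root position (figured bass 7).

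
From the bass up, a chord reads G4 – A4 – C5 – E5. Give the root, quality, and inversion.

Reducing to letter names: G, A, C, E. These stack in thirds as A–C–E–G — an A minor seventh chord.
G is the seventh of A minor seventh; seventh in the bass means third inversion (figured bass 4/2).

A minor seventh, third inversion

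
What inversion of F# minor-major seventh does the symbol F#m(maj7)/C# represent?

F#m(maj7)/C# means F# minor-major seventh with C# in the bass. C# is the fifth of F# minor-major seventh (F#–A–C#–E#), so this is second inversion.

second inversion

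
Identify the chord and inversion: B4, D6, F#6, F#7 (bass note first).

The distinct note names are B, D, F#. Stacked in thirds they read B–D–F#, which is a minor triad on B.
B is the root of B minor; root in the bass means root position (figured bass 5/3).

B minor, root position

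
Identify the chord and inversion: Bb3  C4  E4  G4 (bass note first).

C dominant seventh, third inversion

The pitch classes Bb, C, E, G arrange in thirds as C–E–G–Bb: a C dominant seventh chord.
With the seventh (Bb) in the bass, the chord is in third inversion (figured bass 4/2).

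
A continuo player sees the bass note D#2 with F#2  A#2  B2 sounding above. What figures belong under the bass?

6/5

The notes D#, F#, A#, B stack in thirds as B–D#–F#–A# — a B major seventh chord. The bass D# is the third, so this is first inversion: figured 6/5.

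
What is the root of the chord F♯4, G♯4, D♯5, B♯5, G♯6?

G#

Reordering F#, G#, D#, B# into stacked thirds gives G#–B#–D#–F#; the bottom of that stack, G#, is the root.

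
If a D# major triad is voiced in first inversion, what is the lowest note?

In first inversion the third is lowest. For D# major (D#–F##–A#) that is F##.

F##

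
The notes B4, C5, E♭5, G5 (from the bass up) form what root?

C

The distinct letter names are B, C, Eb, G. Arranged as a stack of thirds they read C–Eb–G–B, so C is the root (a C minor-major seventh chord).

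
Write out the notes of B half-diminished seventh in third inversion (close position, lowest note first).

B half-diminished seventh is B–D–F–A. Third inversion puts the seventh (A) in the bass, with the remaining tones above: A, B, D, F.

A, B, D, F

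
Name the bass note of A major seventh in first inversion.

C#

In first inversion the third is lowest. For A major seventh (A–C#–E–G#) that is C#.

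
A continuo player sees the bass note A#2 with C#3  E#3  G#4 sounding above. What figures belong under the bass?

The notes A#, C#, E#, G# stack in thirds as A#–C#–E#–G# — an A# minor seventh chord. The bass A# is the root, so this is root position: figured 7.

7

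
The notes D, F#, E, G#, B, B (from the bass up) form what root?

E

D, F#, E, G#, B are the tones of an E dominant ninth chord (E–G#–B–D–F#), making E the root.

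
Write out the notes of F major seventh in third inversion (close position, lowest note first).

E, F, A, C

F major seventh is F–A–C–E. Third inversion puts the seventh (E) in the bass, with the remaining tones above: E, F, A, C.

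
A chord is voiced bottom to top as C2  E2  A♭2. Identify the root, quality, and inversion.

Ab augmented, first inversion

The distinct note names are C, E, Ab. Stacked in thirds they read Ab–C–E, which is an augmented triad on Ab.
With the third (C) in the bass, the chord is in first inversion (figured bass 6).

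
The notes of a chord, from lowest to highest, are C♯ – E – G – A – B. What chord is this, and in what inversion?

A dominant ninth, first inversion

Reducing to letter names: C#, E, G, A, B. These stack in thirds as A–C#–E–G–B — an A dominant ninth chord.
C# is the third of A dominant ninth; third in the bass means first inversion.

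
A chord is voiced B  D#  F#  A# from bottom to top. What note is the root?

B, D#, F#, A# are the tones of a B major seventh chord (B–D#–F#–A#), making B the root.

B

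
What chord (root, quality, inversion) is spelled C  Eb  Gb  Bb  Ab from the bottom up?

The pitch classes C, Eb, Gb, Bb, Ab arrange in thirds as Ab–C–Eb–Gb–Bb: an Ab dominant ninth chord.
With the third (C) in the bass, the chord is in first inversion.

Ab dominant ninth, first inversion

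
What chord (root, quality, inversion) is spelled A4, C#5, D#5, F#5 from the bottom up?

D# half-diminished seventh, second inversion

Reducing to letter names: A, C#, D#, F#. These stack in thirds as D#–F#–A–C# — a D# half-diminished seventh chord.
The lowest note is A, the fifth of the chord, so this is second inversion (figured bass 4/3).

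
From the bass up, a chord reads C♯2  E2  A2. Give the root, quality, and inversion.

A major, first inversion

Reducing to letter names: C#, E, A. These stack in thirds as A–C#–E — an A major triad.
The lowest note is C#, the third of the chord, so this is first inversion (figured bass 6).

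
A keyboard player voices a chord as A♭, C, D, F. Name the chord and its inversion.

The distinct note names are Ab, C, D, F. Stacked in thirds they read D–F–Ab–C, which is a half-diminished seventh chord on D.
Ab is the fifth of D half-diminished seventh; fifth in the bass means second inversion (figured bass 4/3).

D half-diminished seventh, second inversion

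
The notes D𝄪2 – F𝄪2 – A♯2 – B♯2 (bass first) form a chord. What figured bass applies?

6/5

The notes D##, F##, A#, B# stack in thirds as B#–D##–F##–A# — a B# dominant seventh chord. The bass D## is the third, so this is first inversion: figured 6/5.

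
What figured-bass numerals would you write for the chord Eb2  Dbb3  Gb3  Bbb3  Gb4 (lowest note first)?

The notes Eb, Dbb, Gb, Bbb stack in thirds as Eb–Gb–Bbb–Dbb — an Eb diminished seventh chord. The bass Eb is the root, so this is root position: figured 7.

7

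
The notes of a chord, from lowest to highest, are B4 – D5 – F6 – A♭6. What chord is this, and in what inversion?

B diminished seventh, root position

The pitch classes B, D, F, Ab arrange in thirds as B–D–F–Ab: a B diminished seventh chord.
The lowest note is B, the root of the chord, so this is root position (figured bass 7).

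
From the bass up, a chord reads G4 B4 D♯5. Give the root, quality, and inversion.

Reducing to letter names: G, B, D#. These stack in thirds as G–B–D# — a G augmented triad.
With the root (G) in the bass, the chord is in root position (figured bass 5/3).

G augmented, root position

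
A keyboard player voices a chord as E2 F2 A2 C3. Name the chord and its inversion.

Reducing to letter names: E, F, A, C. These stack in thirds as F–A–C–E — an F major seventh chord.
With the seventh (E) in the bass, the chord is in third inversion (figured bass 4/2).

F major seventh, third inversion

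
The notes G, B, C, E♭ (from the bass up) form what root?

C

The distinct letter names are G, B, C, Eb. Arranged as a stack of thirds they read C–Eb–G–B, so C is the root (a C minor-major seventh chord).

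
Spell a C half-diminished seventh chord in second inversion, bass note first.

Gb, Bb, C, Eb

Spelling C half-diminished seventh: C–Eb–Gb–Bb. In second inversion the fifth is bass, giving Gb, Bb, C, Eb from the bottom.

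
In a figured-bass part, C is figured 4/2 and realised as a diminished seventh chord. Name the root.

The figures 4/2 mean the seventh of the chord is in the bass. If C is the seventh of a diminished seventh chord, the root is D# (chord tones D#–F#–A–C).

D#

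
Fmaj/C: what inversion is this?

second inversion

Fmaj/C means F major with C in the bass. C is the fifth of F major (F–A–C), so this is second inversion.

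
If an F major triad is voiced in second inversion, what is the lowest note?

C

F major is F–A–C. Second inversion places the fifth in the bass: C.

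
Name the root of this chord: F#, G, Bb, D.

Reordering F#, G, Bb, D into stacked thirds gives G–Bb–D–F#; the bottom of that stack, G, is the root.

G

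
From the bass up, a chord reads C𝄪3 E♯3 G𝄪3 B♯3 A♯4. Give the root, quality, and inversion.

A# major ninth, first inversion

The pitch classes C##, E#, G##, B#, A# arrange in thirds as A#–C##–E#–G##–B#: an A# major ninth chord.
C## is the third of A# major ninth; third in the bass means first inversion.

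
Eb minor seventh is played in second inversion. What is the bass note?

The fifth of Eb minor seventh (Eb–Gb–Bb–Db) is Bb; that is the bass in second inversion.

Bb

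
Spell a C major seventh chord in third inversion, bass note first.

C major seventh is C–E–G–B. Third inversion puts the seventh (B) in the bass, with the remaining tones above: B, C, E, G.

B, C, E, G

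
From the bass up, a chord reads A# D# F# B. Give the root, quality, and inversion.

The pitch classes A#, D#, F#, B arrange in thirds as B–D#–F#–A#: a B major seventh chord.
A# is the seventh of B major seventh; seventh in the bass means third inversion (figured bass 4/2).

B major seventh, third inversion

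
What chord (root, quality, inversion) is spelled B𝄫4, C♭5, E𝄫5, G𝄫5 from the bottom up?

Cb half-diminished seventh, third inversion

The distinct note names are Bbb, Cb, Ebb, Gbb. Stacked in thirds they read Cb–Ebb–Gbb–Bbb, which is a half-diminished seventh chord on Cb.
The lowest note is Bbb, the seventh of the chord, so this is third inversion (figured bass 4/2).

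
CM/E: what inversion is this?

first inversion

CM/E means C major with E in the bass. E is the third of C major (C–E–G), so this is first inversion.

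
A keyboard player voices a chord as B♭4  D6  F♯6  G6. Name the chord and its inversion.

G minor-major seventh, first inversion

The distinct note names are Bb, D, F#, G. Stacked in thirds they read G–Bb–D–F#, which is a minor-major seventh chord on G.
Bb is the third of G minor-major seventh; third in the bass means first inversion (figured bass 6/5).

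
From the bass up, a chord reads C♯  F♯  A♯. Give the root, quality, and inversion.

The distinct note names are C#, F#, A#. Stacked in thirds they read F#–A#–C#, which is a major triad on F#.
C# is the fifth of F# major; fifth in the bass means second inversion (figured bass 6/4).

F# major, second inversion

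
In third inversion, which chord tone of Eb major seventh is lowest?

D

The seventh of Eb major seventh (Eb–G–Bb–D) is D; that is the bass in third inversion.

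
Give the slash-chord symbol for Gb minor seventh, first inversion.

Gbm7/Bbb

First inversion of Gb minor seventh has the third (Bbb) in the bass. As a slash chord: Gbm7/Bbb.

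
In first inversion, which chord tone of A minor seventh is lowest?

C

A minor seventh is A–C–E–G. First inversion places the third in the bass: C.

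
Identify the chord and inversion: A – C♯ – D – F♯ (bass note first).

Reducing to letter names: A, C#, D, F#. These stack in thirds as D–F#–A–C# — a D major seventh chord.
A is the fifth of D major seventh; fifth in the bass means second inversion (figured bass 4/3).

D major seventh, second inversion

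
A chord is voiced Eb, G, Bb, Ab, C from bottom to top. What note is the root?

The distinct letter names are Eb, G, Bb, Ab, C. Arranged as a stack of thirds they read Ab–C–Eb–G–Bb, so Ab is the root (an Ab major ninth chord).

Ab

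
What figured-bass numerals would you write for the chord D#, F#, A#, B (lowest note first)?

6/5

The notes D#, F#, A#, B stack in thirds as B–D#–F#–A# — a B major seventh chord. The bass D# is the third, so this is first inversion: figured 6/5.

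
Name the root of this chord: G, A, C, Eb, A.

Reordering G, A, C, Eb into stacked thirds gives A–C–Eb–G; the bottom of that stack, A, is the root.

A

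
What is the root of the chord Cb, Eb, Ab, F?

F

Reordering Cb, Eb, Ab, F into stacked thirds gives F–Ab–Cb–Eb; the bottom of that stack, F, is the root.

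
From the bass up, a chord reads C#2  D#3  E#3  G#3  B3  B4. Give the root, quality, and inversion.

C# dominant ninth, root position

Reducing to letter names: C#, D#, E#, G#, B. These stack in thirds as C#–E#–G#–B–D# — a C# dominant ninth chord.
With the root (C#) in the bass, the chord is in root position.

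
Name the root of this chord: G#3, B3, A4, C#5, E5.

G#, B, A, C#, E are the tones of an A major ninth chord (A–C#–E–G#–B), making A the root.

A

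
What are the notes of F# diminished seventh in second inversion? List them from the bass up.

Spelling F# diminished seventh: F#–A–C–Eb. In second inversion the fifth is bass, giving C, Eb, F#, A from the bottom.

C, Eb, F#, A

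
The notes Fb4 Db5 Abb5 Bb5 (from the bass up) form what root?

Bb

Reordering Fb, Db, Abb, Bb into stacked thirds gives Bb–Db–Fb–Abb; the bottom of that stack, Bb, is the root.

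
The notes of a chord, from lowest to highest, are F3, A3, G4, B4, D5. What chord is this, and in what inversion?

G dominant ninth, third inversion

The distinct note names are F, A, G, B, D. Stacked in thirds they read G–B–D–F–A, which is a dominant ninth chord on G.
With the seventh (F) in the bass, the chord is in third inversion.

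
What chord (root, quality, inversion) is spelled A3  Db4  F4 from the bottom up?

Db augmented, second inversion

Reducing to letter names: A, Db, F. These stack in thirds as Db–F–A — a Db augmented triad.
With the fifth (A) in the bass, the chord is in second inversion (figured bass 6/4).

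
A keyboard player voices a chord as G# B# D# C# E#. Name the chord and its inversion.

C# major ninth, second inversion

Reducing to letter names: G#, B#, D#, C#, E#. These stack in thirds as C#–E#–G#–B#–D# — a C# major ninth chord.
G# is the fifth of C# major ninth; fifth in the bass means second inversion.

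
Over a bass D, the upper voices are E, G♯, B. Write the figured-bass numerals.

4/2

The notes D, E, G#, B stack in thirds as E–G#–B–D — an E dominant seventh chord. The bass D is the seventh, so this is third inversion: figured 4/2.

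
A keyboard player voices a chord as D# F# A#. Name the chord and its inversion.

Reducing to letter names: D#, F#, A#. These stack in thirds as D#–F#–A# — a D# minor triad.
D# is the root of D# minor; root in the bass means root position (figured bass 5/3).

D# minor, root position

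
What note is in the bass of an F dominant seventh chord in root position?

F

F dominant seventh is F–A–C–Eb. Root position places the root in the bass: F.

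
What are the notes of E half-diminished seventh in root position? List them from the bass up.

E, G, Bb, D

Spelling E half-diminished seventh: E–G–Bb–D. In root position the root is bass, giving E, G, Bb, D from the bottom.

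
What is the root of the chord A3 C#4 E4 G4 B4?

A

Reordering A, C#, E, G, B into stacked thirds gives A–C#–E–G–B; the bottom of that stack, A, is the root.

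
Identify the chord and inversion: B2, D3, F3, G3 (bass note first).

Reducing to letter names: B, D, F, G. These stack in thirds as G–B–D–F — a G dominant seventh chord.
With the third (B) in the bass, the chord is in first inversion (figured bass 6/5).

G dominant seventh, first inversion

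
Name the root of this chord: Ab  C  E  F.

Ab, C, E, F are the tones of an F minor-major seventh chord (F–Ab–C–E), making F the root.

F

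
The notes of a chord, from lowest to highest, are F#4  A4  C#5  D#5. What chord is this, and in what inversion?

The distinct note names are F#, A, C#, D#. Stacked in thirds they read D#–F#–A–C#, which is a half-diminished seventh chord on D#.
With the third (F#) in the bass, the chord is in first inversion (figured bass 6/5).

D# half-diminished seventh, first inversion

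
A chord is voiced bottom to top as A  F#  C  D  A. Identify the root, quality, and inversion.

D dominant seventh, second inversion

Reducing to letter names: A, F#, C, D. These stack in thirds as D–F#–A–C — a D dominant seventh chord.
With the fifth (A) in the bass, the chord is in second inversion (figured bass 4/3).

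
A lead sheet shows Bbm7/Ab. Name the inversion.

third inversion

Bbm7/Ab means Bb minor seventh with Ab in the bass. Ab is the seventh of Bb minor seventh (Bb–Db–F–Ab), so this is third inversion.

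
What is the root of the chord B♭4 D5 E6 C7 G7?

Bb, D, E, C, G are the tones of a C dominant ninth chord (C–E–G–Bb–D), making C the root.

C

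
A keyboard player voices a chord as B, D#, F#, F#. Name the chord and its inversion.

The pitch classes B, D#, F# arrange in thirds as B–D#–F#: a B major triad.
The lowest note is B, the root of the chord, so this is root position (figured bass 5/3).

B major, root position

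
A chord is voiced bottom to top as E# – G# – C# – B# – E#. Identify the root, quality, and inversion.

The pitch classes E#, G#, C#, B# arrange in thirds as C#–E#–G#–B#: a C# major seventh chord.
The lowest note is E#, the third of the chord, so this is first inversion (figured bass 6/5).

C# major seventh, first inversion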